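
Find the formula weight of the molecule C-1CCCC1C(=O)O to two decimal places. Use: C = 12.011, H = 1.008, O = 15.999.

Molecular formula: C6H10O2.
M = 6×12.011 + 10×1.008 + 2×15.999 = 114.14 g/mol.

114.14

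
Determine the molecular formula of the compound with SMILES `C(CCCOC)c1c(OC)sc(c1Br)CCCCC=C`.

Heavy atoms from the SMILES: 1 Br, 16 C, 2 O, 1 S.
Implicit hydrogens by atom environment:
  9 × C: 2 H each → 18
  4 × C (aromatic): no H
  2 × C: 3 H each → 6
  2 × O: no H
  1 × Br: no H
  1 × C: 1 H
  1 × S (aromatic): no H
  Total hydrogens = 25.
Molecular formula: C16H25BrO2S

C16H25BrO2S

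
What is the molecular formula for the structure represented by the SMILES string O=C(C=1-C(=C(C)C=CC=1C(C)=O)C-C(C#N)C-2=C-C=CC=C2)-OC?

C20H19NO3

Heavy atoms from the SMILES: 20 C, 1 N, 3 O.
Implicit hydrogens by atom environment:
  7 × C (aromatic): 1 H each → 7
  5 × C (aromatic): no H
  3 × C: 3 H each → 9
  3 × C: no H
  3 × O: no H
  1 × C: 2 H
  1 × C: 1 H
  1 × N: no H
  Total hydrogens = 19.
Molecular formula: C20H19NO3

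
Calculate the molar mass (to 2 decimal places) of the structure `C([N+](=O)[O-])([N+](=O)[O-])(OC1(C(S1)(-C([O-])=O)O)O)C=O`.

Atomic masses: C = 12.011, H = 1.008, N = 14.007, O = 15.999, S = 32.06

Molecular formula: C5H3N2O10S-.
M = 5×12.011 + 3×1.008 + 2×14.007 + 10×15.999 + 1×32.06 = 283.14 g/mol.

283.14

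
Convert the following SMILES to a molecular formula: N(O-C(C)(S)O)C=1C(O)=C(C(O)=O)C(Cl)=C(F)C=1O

Heavy atoms from the SMILES: 9 C, 1 Cl, 1 F, 1 N, 6 O, 1 S.
Implicit hydrogens by atom environment:
  6 × C (aromatic): no H
  4 × O: 1 H each → 4
  2 × C: no H
  2 × O: no H
  1 × C: 3 H
  1 × Cl: no H
  1 × F: no H
  1 × N: 1 H
  1 × S: 1 H
  Total hydrogens = 9.
Molecular formula: C9H9ClFNO6S

C9H9ClFNO6S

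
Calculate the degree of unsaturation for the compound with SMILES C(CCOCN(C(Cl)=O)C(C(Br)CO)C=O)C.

2

Molecular formula from the SMILES: C10H17BrClNO4.
DoU = (2C + 2 + N − H − X)/2 = (2·10 + 2 + 1 − 17 − 2)/2 = 4/2 = 2.
(Structurally: 0 ring(s) + 2 π bond(s) = 2.)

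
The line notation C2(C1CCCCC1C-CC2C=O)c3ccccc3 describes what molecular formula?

Heavy atoms from the SMILES: 17 C, 1 O.
Implicit hydrogens by atom environment:
  6 × C: 2 H each → 12
  5 × C: 1 H each → 5
  5 × C (aromatic): 1 H each → 5
  1 × C (aromatic): no H
  1 × O: no H
  Total hydrogens = 22.
Molecular formula: C17H22O

C17H22O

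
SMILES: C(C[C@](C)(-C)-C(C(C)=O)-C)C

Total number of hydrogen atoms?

Hydrogens are implicit in SMILES; fill each atom to its normal valence:
  5 × C: 3 H each → 15
  2 × C: 2 H each → 4
  2 × C: no H
  1 × C: 1 H
  1 × O: no H
  Total hydrogens = 20.

20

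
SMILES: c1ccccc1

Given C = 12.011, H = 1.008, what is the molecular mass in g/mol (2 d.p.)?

Molecular formula: C6H6.
M = 6×12.011 + 6×1.008 = 78.11 g/mol.

78.11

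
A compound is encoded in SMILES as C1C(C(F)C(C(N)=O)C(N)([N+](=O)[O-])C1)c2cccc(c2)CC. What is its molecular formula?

Heavy atoms from the SMILES: 15 C, 1 F, 3 N, 3 O.
Implicit hydrogens by atom environment:
  4 × C (aromatic): 1 H each → 4
  3 × C: 2 H each → 6
  3 × C: 1 H each → 3
  2 × C: no H
  2 × C (aromatic): no H
  2 × N: 2 H each → 4
  2 × O: no H
  1 × C: 3 H
  1 × F: no H
  1 × N (charge +1): no H
  1 × O (charge -1): no H
  Total hydrogens = 20.
Molecular formula: C15H20FN3O3

C15H20FN3O3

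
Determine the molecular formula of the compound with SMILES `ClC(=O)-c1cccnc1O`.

Heavy atoms from the SMILES: 6 C, 1 Cl, 1 N, 2 O.
Implicit hydrogens by atom environment:
  3 × C (aromatic): 1 H each → 3
  2 × C (aromatic): no H
  1 × C: no H
  1 × Cl: no H
  1 × N (aromatic): no H
  1 × O: 1 H
  1 × O: no H
  Total hydrogens = 4.
Molecular formula: C6H4ClNO2

C6H4ClNO2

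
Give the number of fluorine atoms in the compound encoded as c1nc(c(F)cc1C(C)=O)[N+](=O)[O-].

The symbol for fluorine appears 1 time in the SMILES.

1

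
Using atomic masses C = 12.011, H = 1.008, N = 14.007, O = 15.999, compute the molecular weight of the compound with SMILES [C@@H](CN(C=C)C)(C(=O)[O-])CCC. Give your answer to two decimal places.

Molecular formula: C9H16NO2-.
M = 9×12.011 + 16×1.008 + 1×14.007 + 2×15.999 = 170.23 g/mol.

170.23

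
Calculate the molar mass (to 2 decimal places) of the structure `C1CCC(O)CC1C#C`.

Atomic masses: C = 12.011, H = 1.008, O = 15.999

124.18

Molecular formula: C8H12O.
M = 8×12.011 + 12×1.008 + 1×15.999 = 124.18 g/mol.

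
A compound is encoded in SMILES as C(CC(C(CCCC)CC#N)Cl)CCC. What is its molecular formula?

C13H24ClN

Heavy atoms from the SMILES: 13 C, 1 Cl, 1 N.
Implicit hydrogens by atom environment:
  8 × C: 2 H each → 16
  2 × C: 3 H each → 6
  2 × C: 1 H each → 2
  1 × C: no H
  1 × Cl: no H
  1 × N: no H
  Total hydrogens = 24.
Molecular formula: C13H24ClN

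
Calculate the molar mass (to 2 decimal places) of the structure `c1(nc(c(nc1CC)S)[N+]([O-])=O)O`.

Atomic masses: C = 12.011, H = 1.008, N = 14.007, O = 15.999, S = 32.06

Molecular formula: C6H7N3O3S.
M = 6×12.011 + 7×1.008 + 3×14.007 + 3×15.999 + 1×32.06 = 201.20 g/mol.

201.20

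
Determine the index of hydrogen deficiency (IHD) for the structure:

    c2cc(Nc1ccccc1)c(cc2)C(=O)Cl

9

Molecular formula from the SMILES: C13H10ClNO.
DoU = (2C + 2 + N − H − X)/2 = (2·13 + 2 + 1 − 10 − 1)/2 = 18/2 = 9.
(Structurally: 2 ring(s) + 7 π bond(s) = 9.)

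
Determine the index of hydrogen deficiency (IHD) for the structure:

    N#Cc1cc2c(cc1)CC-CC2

7

Molecular formula from the SMILES: C11H11N.
DoU = (2C + 2 + N − H − X)/2 = (2·11 + 2 + 1 − 11 − 0)/2 = 14/2 = 7.
(Structurally: 2 ring(s) + 5 π bond(s) = 7.)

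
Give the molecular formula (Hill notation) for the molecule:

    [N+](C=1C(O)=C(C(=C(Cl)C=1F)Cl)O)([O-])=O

Heavy atoms from the SMILES: 6 C, 2 Cl, 1 F, 1 N, 4 O.
Implicit hydrogens by atom environment:
  6 × C (aromatic): no H
  2 × Cl: no H
  2 × O: 1 H each → 2
  1 × F: no H
  1 × N (charge +1): no H
  1 × O: no H
  1 × O (charge -1): no H
  Total hydrogens = 2.
Molecular formula: C6H2Cl2FNO4

C6H2Cl2FNO4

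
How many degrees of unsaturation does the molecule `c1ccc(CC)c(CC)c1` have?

4

Molecular formula from the SMILES: C10H14.
DoU = (2C + 2 + N − H − X)/2 = (2·10 + 2 + 0 − 14 − 0)/2 = 8/2 = 4.
(Structurally: 1 ring(s) + 3 π bond(s) = 4.)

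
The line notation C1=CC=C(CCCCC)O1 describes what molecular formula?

Heavy atoms from the SMILES: 9 C, 1 O.
Implicit hydrogens by atom environment:
  4 × C: 2 H each → 8
  3 × C (aromatic): 1 H each → 3
  1 × C: 3 H
  1 × C (aromatic): no H
  1 × O (aromatic): no H
  Total hydrogens = 14.
Molecular formula: C9H14O

C9H14O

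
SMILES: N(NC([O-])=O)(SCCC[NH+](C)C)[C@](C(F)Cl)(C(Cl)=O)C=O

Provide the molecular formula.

C10H16Cl2FN3O4S

Heavy atoms from the SMILES: 10 C, 2 Cl, 1 F, 3 N, 4 O, 1 S.
Implicit hydrogens by atom environment:
  3 × C: 2 H each → 6
  3 × C: no H
  3 × O: no H
  2 × C: 3 H each → 6
  2 × C: 1 H each → 2
  2 × Cl: no H
  1 × F: no H
  1 × N: 1 H
  1 × N (charge +1): 1 H
  1 × N: no H
  1 × O (charge -1): no H
  1 × S: no H
  Total hydrogens = 16.
Molecular formula: C10H16Cl2FN3O4S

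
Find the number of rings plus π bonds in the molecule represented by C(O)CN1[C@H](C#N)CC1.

3

Molecular formula from the SMILES: C6H10N2O.
DoU = (2C + 2 + N − H − X)/2 = (2·6 + 2 + 2 − 10 − 0)/2 = 6/2 = 3.
(Structurally: 1 ring(s) + 2 π bond(s) = 3.)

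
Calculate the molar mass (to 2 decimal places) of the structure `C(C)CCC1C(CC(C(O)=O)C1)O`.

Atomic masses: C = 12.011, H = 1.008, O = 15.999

186.25

Molecular formula: C10H18O3.
M = 10×12.011 + 18×1.008 + 3×15.999 = 186.25 g/mol.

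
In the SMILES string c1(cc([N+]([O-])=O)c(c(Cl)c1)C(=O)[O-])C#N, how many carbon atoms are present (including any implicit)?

The symbol for carbon appears 8 times in the SMILES. Lowercase c denotes aromatic carbon and counts toward C.

8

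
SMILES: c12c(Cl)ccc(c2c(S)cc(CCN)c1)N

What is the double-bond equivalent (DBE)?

Molecular formula from the SMILES: C12H13ClN2S.
DoU = (2C + 2 + N − H − X)/2 = (2·12 + 2 + 2 − 13 − 1)/2 = 14/2 = 7.
(Structurally: 2 ring(s) + 5 π bond(s) = 7.)

7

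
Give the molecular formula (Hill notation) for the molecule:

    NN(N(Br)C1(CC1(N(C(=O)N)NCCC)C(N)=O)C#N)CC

C11H21BrN8O2

Heavy atoms from the SMILES: 1 Br, 11 C, 8 N, 2 O.
Implicit hydrogens by atom environment:
  5 × C: no H
  4 × C: 2 H each → 8
  4 × N: no H
  3 × N: 2 H each → 6
  2 × C: 3 H each → 6
  2 × O: no H
  1 × Br: no H
  1 × N: 1 H
  Total hydrogens = 21.
Molecular formula: C11H21BrN8O2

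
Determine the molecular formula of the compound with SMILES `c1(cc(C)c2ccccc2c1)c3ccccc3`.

Heavy atoms from the SMILES: 17 C.
Implicit hydrogens by atom environment:
  11 × C (aromatic): 1 H each → 11
  5 × C (aromatic): no H
  1 × C: 3 H
  Total hydrogens = 14.
Molecular formula: C17H14

C17H14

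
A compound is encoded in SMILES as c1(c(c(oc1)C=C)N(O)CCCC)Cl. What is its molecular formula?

C10H14ClNO2

Heavy atoms from the SMILES: 10 C, 1 Cl, 1 N, 2 O.
Implicit hydrogens by atom environment:
  4 × C: 2 H each → 8
  3 × C (aromatic): no H
  1 × C: 3 H
  1 × C (aromatic): 1 H
  1 × C: 1 H
  1 × Cl: no H
  1 × N: no H
  1 × O: 1 H
  1 × O (aromatic): no H
  Total hydrogens = 14.
Molecular formula: C10H14ClNO2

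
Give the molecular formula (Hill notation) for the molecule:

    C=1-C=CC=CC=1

Heavy atoms from the SMILES: 6 C.
Implicit hydrogens by atom environment:
  6 × C (aromatic): 1 H each → 6
  Total hydrogens = 6.
Molecular formula: C6H6

C6H6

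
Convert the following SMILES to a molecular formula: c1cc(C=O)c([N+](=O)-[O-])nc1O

Heavy atoms from the SMILES: 6 C, 2 N, 4 O.
Implicit hydrogens by atom environment:
  3 × C (aromatic): no H
  2 × C (aromatic): 1 H each → 2
  2 × O: no H
  1 × C: 1 H
  1 × N (aromatic): no H
  1 × N (charge +1): no H
  1 × O: 1 H
  1 × O (charge -1): no H
  Total hydrogens = 4.
Molecular formula: C6H4N2O4

C6H4N2O4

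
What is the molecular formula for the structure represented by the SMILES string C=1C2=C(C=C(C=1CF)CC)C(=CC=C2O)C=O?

Heavy atoms from the SMILES: 14 C, 1 F, 2 O.
Implicit hydrogens by atom environment:
  6 × C (aromatic): no H
  4 × C (aromatic): 1 H each → 4
  2 × C: 2 H each → 4
  1 × C: 3 H
  1 × C: 1 H
  1 × F: no H
  1 × O: 1 H
  1 × O: no H
  Total hydrogens = 13.
Molecular formula: C14H13FO2

C14H13FO2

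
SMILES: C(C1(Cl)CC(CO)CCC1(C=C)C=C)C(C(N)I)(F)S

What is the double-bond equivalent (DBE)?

3

Molecular formula from the SMILES: C14H22ClFINOS.
DoU = (2C + 2 + N − H − X)/2 = (2·14 + 2 + 1 − 22 − 3)/2 = 6/2 = 3.
(Structurally: 1 ring(s) + 2 π bond(s) = 3.)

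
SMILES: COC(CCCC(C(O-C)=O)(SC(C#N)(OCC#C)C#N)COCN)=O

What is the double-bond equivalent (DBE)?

Molecular formula from the SMILES: C16H21N3O6S.
DoU = (2C + 2 + N − H − X)/2 = (2·16 + 2 + 3 − 21 − 0)/2 = 16/2 = 8.
(Structurally: 0 ring(s) + 8 π bond(s) = 8.)

8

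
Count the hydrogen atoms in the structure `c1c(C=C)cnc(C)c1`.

Hydrogens are implicit in SMILES; fill each atom to its normal valence:
  3 × C (aromatic): 1 H each → 3
  2 × C (aromatic): no H
  1 × C: 3 H
  1 × C: 2 H
  1 × C: 1 H
  1 × N (aromatic): no H
  Total hydrogens = 9.

9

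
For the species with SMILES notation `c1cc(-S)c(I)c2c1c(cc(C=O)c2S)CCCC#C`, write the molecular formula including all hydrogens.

C16H13IOS2

Heavy atoms from the SMILES: 16 C, 1 I, 1 O, 2 S.
Implicit hydrogens by atom environment:
  7 × C (aromatic): no H
  3 × C: 2 H each → 6
  3 × C (aromatic): 1 H each → 3
  2 × C: 1 H each → 2
  2 × S: 1 H each → 2
  1 × C: no H
  1 × I: no H
  1 × O: no H
  Total hydrogens = 13.
Molecular formula: C16H13IOS2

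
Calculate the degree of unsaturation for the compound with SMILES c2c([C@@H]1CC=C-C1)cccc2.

6

Molecular formula from the SMILES: C11H12.
DoU = (2C + 2 + N − H − X)/2 = (2·11 + 2 + 0 − 12 − 0)/2 = 12/2 = 6.
(Structurally: 2 ring(s) + 4 π bond(s) = 6.)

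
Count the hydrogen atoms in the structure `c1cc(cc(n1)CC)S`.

Hydrogens are implicit in SMILES; fill each atom to its normal valence:
  3 × C (aromatic): 1 H each → 3
  2 × C (aromatic): no H
  1 × C: 3 H
  1 × C: 2 H
  1 × N (aromatic): no H
  1 × S: 1 H
  Total hydrogens = 9.

9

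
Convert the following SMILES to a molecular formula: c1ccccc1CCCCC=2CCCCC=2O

C16H22O

Heavy atoms from the SMILES: 16 C, 1 O.
Implicit hydrogens by atom environment:
  8 × C: 2 H each → 16
  5 × C (aromatic): 1 H each → 5
  2 × C: no H
  1 × C (aromatic): no H
  1 × O: 1 H
  Total hydrogens = 22.
Molecular formula: C16H22O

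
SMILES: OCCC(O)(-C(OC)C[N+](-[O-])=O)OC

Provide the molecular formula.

Heavy atoms from the SMILES: 7 C, 1 N, 6 O.
Implicit hydrogens by atom environment:
  3 × C: 2 H each → 6
  3 × O: no H
  2 × C: 3 H each → 6
  2 × O: 1 H each → 2
  1 × C: 1 H
  1 × C: no H
  1 × N (charge +1): no H
  1 × O (charge -1): no H
  Total hydrogens = 15.
Molecular formula: C7H15NO6

C7H15NO6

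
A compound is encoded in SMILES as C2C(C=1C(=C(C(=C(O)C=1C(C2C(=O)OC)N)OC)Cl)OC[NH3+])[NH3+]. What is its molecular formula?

Heavy atoms from the SMILES: 14 C, 1 Cl, 3 N, 5 O.
Implicit hydrogens by atom environment:
  6 × C (aromatic): no H
  4 × O: no H
  3 × C: 1 H each → 3
  2 × C: 3 H each → 6
  2 × C: 2 H each → 4
  2 × N (charge +1): 3 H each → 6
  1 × C: no H
  1 × Cl: no H
  1 × N: 2 H
  1 × O: 1 H
  Total hydrogens = 22.
Net charge +2.
Molecular formula: [C14H22ClN3O5]2+

[C14H22ClN3O5]2+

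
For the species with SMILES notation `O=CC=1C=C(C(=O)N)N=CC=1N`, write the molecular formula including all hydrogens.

C7H7N3O2

Heavy atoms from the SMILES: 7 C, 3 N, 2 O.
Implicit hydrogens by atom environment:
  3 × C (aromatic): no H
  2 × C (aromatic): 1 H each → 2
  2 × N: 2 H each → 4
  2 × O: no H
  1 × C: 1 H
  1 × C: no H
  1 × N (aromatic): no H
  Total hydrogens = 7.
Molecular formula: C7H7N3O2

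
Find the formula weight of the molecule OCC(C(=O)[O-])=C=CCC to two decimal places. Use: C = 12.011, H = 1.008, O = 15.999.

Molecular formula: C7H9O3-.
M = 7×12.011 + 9×1.008 + 3×15.999 = 141.15 g/mol.

141.15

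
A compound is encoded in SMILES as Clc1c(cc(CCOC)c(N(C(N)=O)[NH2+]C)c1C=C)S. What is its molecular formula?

C13H19ClN3O2S+

Heavy atoms from the SMILES: 13 C, 1 Cl, 3 N, 2 O, 1 S.
Implicit hydrogens by atom environment:
  5 × C (aromatic): no H
  3 × C: 2 H each → 6
  2 × C: 3 H each → 6
  2 × O: no H
  1 × C (aromatic): 1 H
  1 × C: 1 H
  1 × C: no H
  1 × Cl: no H
  1 × N: 2 H
  1 × N (charge +1): 2 H
  1 × N: no H
  1 × S: 1 H
  Total hydrogens = 19.
Net charge +1.
Molecular formula: C13H19ClN3O2S+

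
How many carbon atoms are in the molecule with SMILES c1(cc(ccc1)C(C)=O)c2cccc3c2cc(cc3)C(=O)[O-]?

The symbol for carbon appears 19 times in the SMILES. Lowercase c denotes aromatic carbon and counts toward C.

19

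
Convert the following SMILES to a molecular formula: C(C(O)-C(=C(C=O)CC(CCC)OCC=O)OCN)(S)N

Heavy atoms from the SMILES: 13 C, 2 N, 5 O, 1 S.
Implicit hydrogens by atom environment:
  5 × C: 2 H each → 10
  5 × C: 1 H each → 5
  4 × O: no H
  2 × C: no H
  2 × N: 2 H each → 4
  1 × C: 3 H
  1 × O: 1 H
  1 × S: 1 H
  Total hydrogens = 24.
Molecular formula: C13H24N2O5S

C13H24N2O5S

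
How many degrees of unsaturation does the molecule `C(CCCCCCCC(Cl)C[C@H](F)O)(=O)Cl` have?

Molecular formula from the SMILES: C11H19Cl2FO2.
DoU = (2C + 2 + N − H − X)/2 = (2·11 + 2 + 0 − 19 − 3)/2 = 2/2 = 1.
(Structurally: 0 ring(s) + 1 π bond(s) = 1.)

1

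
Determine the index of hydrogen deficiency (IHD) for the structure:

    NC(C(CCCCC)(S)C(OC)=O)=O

2

Molecular formula from the SMILES: C9H17NO3S.
DoU = (2C + 2 + N − H − X)/2 = (2·9 + 2 + 1 − 17 − 0)/2 = 4/2 = 2.
(Structurally: 0 ring(s) + 2 π bond(s) = 2.)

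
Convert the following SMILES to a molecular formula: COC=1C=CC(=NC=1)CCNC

Heavy atoms from the SMILES: 9 C, 2 N, 1 O.
Implicit hydrogens by atom environment:
  3 × C (aromatic): 1 H each → 3
  2 × C: 3 H each → 6
  2 × C: 2 H each → 4
  2 × C (aromatic): no H
  1 × N: 1 H
  1 × N (aromatic): no H
  1 × O: no H
  Total hydrogens = 14.
Molecular formula: C9H14N2O

C9H14N2O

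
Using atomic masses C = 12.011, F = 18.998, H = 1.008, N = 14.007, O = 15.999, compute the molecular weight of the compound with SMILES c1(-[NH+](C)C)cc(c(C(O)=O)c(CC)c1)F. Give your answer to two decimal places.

212.24

Molecular formula: C11H15FNO2+.
M = 11×12.011 + 1×18.998 + 15×1.008 + 1×14.007 + 2×15.999 = 212.24 g/mol.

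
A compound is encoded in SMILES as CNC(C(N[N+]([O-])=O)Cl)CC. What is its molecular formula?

C5H12ClN3O2

Heavy atoms from the SMILES: 5 C, 1 Cl, 3 N, 2 O.
Implicit hydrogens by atom environment:
  2 × C: 3 H each → 6
  2 × C: 1 H each → 2
  2 × N: 1 H each → 2
  1 × C: 2 H
  1 × Cl: no H
  1 × N (charge +1): no H
  1 × O: no H
  1 × O (charge -1): no H
  Total hydrogens = 12.
Molecular formula: C5H12ClN3O2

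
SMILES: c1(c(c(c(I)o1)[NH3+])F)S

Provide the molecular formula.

Heavy atoms from the SMILES: 4 C, 1 F, 1 I, 1 N, 1 O, 1 S.
Implicit hydrogens by atom environment:
  4 × C (aromatic): no H
  1 × F: no H
  1 × I: no H
  1 × N (charge +1): 3 H
  1 × O (aromatic): no H
  1 × S: 1 H
  Total hydrogens = 4.
Net charge +1.
Molecular formula: C4H4FINOS+

C4H4FINOS+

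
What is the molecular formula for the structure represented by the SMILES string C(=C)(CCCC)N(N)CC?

Heavy atoms from the SMILES: 8 C, 2 N.
Implicit hydrogens by atom environment:
  5 × C: 2 H each → 10
  2 × C: 3 H each → 6
  1 × C: no H
  1 × N: 2 H
  1 × N: no H
  Total hydrogens = 18.
Molecular formula: C8H18N2

C8H18N2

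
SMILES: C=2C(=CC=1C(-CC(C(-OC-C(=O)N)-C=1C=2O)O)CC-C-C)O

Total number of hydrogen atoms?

Hydrogens are implicit in SMILES; fill each atom to its normal valence:
  5 × C: 2 H each → 10
  4 × C (aromatic): no H
  3 × C: 1 H each → 3
  3 × O: 1 H each → 3
  2 × C (aromatic): 1 H each → 2
  2 × O: no H
  1 × C: 3 H
  1 × C: no H
  1 × N: 2 H
  Total hydrogens = 23.

23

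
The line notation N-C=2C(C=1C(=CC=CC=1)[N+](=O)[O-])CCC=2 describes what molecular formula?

Heavy atoms from the SMILES: 11 C, 2 N, 2 O.
Implicit hydrogens by atom environment:
  4 × C (aromatic): 1 H each → 4
  2 × C: 2 H each → 4
  2 × C: 1 H each → 2
  2 × C (aromatic): no H
  1 × C: no H
  1 × N: 2 H
  1 × N (charge +1): no H
  1 × O: no H
  1 × O (charge -1): no H
  Total hydrogens = 12.
Molecular formula: C11H12N2O2

C11H12N2O2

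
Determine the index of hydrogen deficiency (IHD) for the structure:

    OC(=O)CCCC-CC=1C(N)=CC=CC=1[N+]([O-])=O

Molecular formula from the SMILES: C12H16N2O4.
DoU = (2C + 2 + N − H − X)/2 = (2·12 + 2 + 2 − 16 − 0)/2 = 12/2 = 6.
(Structurally: 1 ring(s) + 5 π bond(s) = 6.)

6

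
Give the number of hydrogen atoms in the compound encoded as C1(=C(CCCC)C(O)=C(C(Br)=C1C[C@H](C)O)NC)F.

21

Hydrogens are implicit in SMILES; fill each atom to its normal valence:
  6 × C (aromatic): no H
  4 × C: 2 H each → 8
  3 × C: 3 H each → 9
  2 × O: 1 H each → 2
  1 × Br: no H
  1 × C: 1 H
  1 × F: no H
  1 × N: 1 H
  Total hydrogens = 21.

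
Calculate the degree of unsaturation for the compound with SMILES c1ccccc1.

Molecular formula from the SMILES: C6H6.
DoU = (2C + 2 + N − H − X)/2 = (2·6 + 2 + 0 − 6 − 0)/2 = 8/2 = 4.
(Structurally: 1 ring(s) + 3 π bond(s) = 4.)

4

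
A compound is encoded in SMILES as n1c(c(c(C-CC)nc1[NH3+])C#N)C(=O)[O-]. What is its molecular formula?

C9H10N4O2

Heavy atoms from the SMILES: 9 C, 4 N, 2 O.
Implicit hydrogens by atom environment:
  4 × C (aromatic): no H
  2 × C: 2 H each → 4
  2 × C: no H
  2 × N (aromatic): no H
  1 × C: 3 H
  1 × N (charge +1): 3 H
  1 × N: no H
  1 × O: no H
  1 × O (charge -1): no H
  Total hydrogens = 10.
Molecular formula: C9H10N4O2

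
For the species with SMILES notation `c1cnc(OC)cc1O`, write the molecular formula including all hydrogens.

C6H7NO2

Heavy atoms from the SMILES: 6 C, 1 N, 2 O.
Implicit hydrogens by atom environment:
  3 × C (aromatic): 1 H each → 3
  2 × C (aromatic): no H
  1 × C: 3 H
  1 × N (aromatic): no H
  1 × O: 1 H
  1 × O: no H
  Total hydrogens = 7.
Molecular formula: C6H7NO2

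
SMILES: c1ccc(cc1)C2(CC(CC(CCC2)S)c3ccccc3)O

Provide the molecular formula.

C20H24OS

Heavy atoms from the SMILES: 20 C, 1 O, 1 S.
Implicit hydrogens by atom environment:
  10 × C (aromatic): 1 H each → 10
  5 × C: 2 H each → 10
  2 × C: 1 H each → 2
  2 × C (aromatic): no H
  1 × C: no H
  1 × O: 1 H
  1 × S: 1 H
  Total hydrogens = 24.
Molecular formula: C20H24OS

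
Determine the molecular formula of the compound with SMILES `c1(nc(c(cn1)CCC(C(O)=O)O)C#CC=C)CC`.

Heavy atoms from the SMILES: 14 C, 2 N, 3 O.
Implicit hydrogens by atom environment:
  4 × C: 2 H each → 8
  3 × C (aromatic): no H
  3 × C: no H
  2 × C: 1 H each → 2
  2 × N (aromatic): no H
  2 × O: 1 H each → 2
  1 × C: 3 H
  1 × C (aromatic): 1 H
  1 × O: no H
  Total hydrogens = 16.
Molecular formula: C14H16N2O3

C14H16N2O3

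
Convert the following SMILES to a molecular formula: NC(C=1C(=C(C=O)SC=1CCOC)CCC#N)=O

C12H14N2O3S

Heavy atoms from the SMILES: 12 C, 2 N, 3 O, 1 S.
Implicit hydrogens by atom environment:
  4 × C: 2 H each → 8
  4 × C (aromatic): no H
  3 × O: no H
  2 × C: no H
  1 × C: 3 H
  1 × C: 1 H
  1 × N: 2 H
  1 × N: no H
  1 × S (aromatic): no H
  Total hydrogens = 14.
Molecular formula: C12H14N2O3S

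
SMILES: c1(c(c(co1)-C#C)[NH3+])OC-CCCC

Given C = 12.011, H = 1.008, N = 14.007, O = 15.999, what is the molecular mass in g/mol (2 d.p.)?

194.25

Molecular formula: C11H16NO2+.
M = 11×12.011 + 16×1.008 + 1×14.007 + 2×15.999 = 194.25 g/mol.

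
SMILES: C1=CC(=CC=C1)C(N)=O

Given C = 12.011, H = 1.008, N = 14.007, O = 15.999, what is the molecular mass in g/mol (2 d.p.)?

121.14

Molecular formula: C7H7NO.
M = 7×12.011 + 7×1.008 + 1×14.007 + 1×15.999 = 121.14 g/mol.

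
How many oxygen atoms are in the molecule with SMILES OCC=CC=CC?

1

The symbol for oxygen appears 1 time in the SMILES.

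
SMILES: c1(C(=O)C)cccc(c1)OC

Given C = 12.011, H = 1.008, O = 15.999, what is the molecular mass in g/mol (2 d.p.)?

150.18

Molecular formula: C9H10O2.
M = 9×12.011 + 10×1.008 + 2×15.999 = 150.18 g/mol.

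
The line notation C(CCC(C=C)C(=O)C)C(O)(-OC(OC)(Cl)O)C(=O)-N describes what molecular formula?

Heavy atoms from the SMILES: 12 C, 1 Cl, 1 N, 6 O.
Implicit hydrogens by atom environment:
  4 × C: 2 H each → 8
  4 × C: no H
  4 × O: no H
  2 × C: 3 H each → 6
  2 × C: 1 H each → 2
  2 × O: 1 H each → 2
  1 × Cl: no H
  1 × N: 2 H
  Total hydrogens = 20.
Molecular formula: C12H20ClNO6

C12H20ClNO6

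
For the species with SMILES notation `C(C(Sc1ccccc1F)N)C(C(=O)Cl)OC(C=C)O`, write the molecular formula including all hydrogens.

C13H15ClFNO3S

Heavy atoms from the SMILES: 13 C, 1 Cl, 1 F, 1 N, 3 O, 1 S.
Implicit hydrogens by atom environment:
  4 × C: 1 H each → 4
  4 × C (aromatic): 1 H each → 4
  2 × C: 2 H each → 4
  2 × C (aromatic): no H
  2 × O: no H
  1 × C: no H
  1 × Cl: no H
  1 × F: no H
  1 × N: 2 H
  1 × O: 1 H
  1 × S: no H
  Total hydrogens = 15.
Molecular formula: C13H15ClFNO3S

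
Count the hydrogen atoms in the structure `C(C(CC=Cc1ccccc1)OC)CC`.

20

Hydrogens are implicit in SMILES; fill each atom to its normal valence:
  5 × C (aromatic): 1 H each → 5
  3 × C: 2 H each → 6
  3 × C: 1 H each → 3
  2 × C: 3 H each → 6
  1 × C (aromatic): no H
  1 × O: no H
  Total hydrogens = 20.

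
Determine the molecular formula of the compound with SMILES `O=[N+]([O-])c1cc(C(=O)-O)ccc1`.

Heavy atoms from the SMILES: 7 C, 1 N, 4 O.
Implicit hydrogens by atom environment:
  4 × C (aromatic): 1 H each → 4
  2 × C (aromatic): no H
  2 × O: no H
  1 × C: no H
  1 × N (charge +1): no H
  1 × O: 1 H
  1 × O (charge -1): no H
  Total hydrogens = 5.
Molecular formula: C7H5NO4

C7H5NO4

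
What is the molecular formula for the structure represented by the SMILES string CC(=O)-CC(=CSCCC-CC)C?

C11H20OS

Heavy atoms from the SMILES: 11 C, 1 O, 1 S.
Implicit hydrogens by atom environment:
  5 × C: 2 H each → 10
  3 × C: 3 H each → 9
  2 × C: no H
  1 × C: 1 H
  1 × O: no H
  1 × S: no H
  Total hydrogens = 20.
Molecular formula: C11H20OS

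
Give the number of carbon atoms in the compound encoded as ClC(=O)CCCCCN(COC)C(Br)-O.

9

The symbol for carbon appears 9 times in the SMILES. (Cl is a single chlorine, not C + l.)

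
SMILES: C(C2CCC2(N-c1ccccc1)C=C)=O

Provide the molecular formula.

C13H15NO

Heavy atoms from the SMILES: 13 C, 1 N, 1 O.
Implicit hydrogens by atom environment:
  5 × C (aromatic): 1 H each → 5
  3 × C: 2 H each → 6
  3 × C: 1 H each → 3
  1 × C: no H
  1 × C (aromatic): no H
  1 × N: 1 H
  1 × O: no H
  Total hydrogens = 15.
Molecular formula: C13H15NO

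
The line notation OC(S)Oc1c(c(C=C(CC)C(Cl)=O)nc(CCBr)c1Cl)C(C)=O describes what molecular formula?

C15H16BrCl2NO4S

Heavy atoms from the SMILES: 1 Br, 15 C, 2 Cl, 1 N, 4 O, 1 S.
Implicit hydrogens by atom environment:
  5 × C (aromatic): no H
  3 × C: 2 H each → 6
  3 × C: no H
  3 × O: no H
  2 × C: 3 H each → 6
  2 × C: 1 H each → 2
  2 × Cl: no H
  1 × Br: no H
  1 × N (aromatic): no H
  1 × O: 1 H
  1 × S: 1 H
  Total hydrogens = 16.
Molecular formula: C15H16BrCl2NO4S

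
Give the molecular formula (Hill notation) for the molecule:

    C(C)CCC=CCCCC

Heavy atoms from the SMILES: 10 C.
Implicit hydrogens by atom environment:
  6 × C: 2 H each → 12
  2 × C: 3 H each → 6
  2 × C: 1 H each → 2
  Total hydrogens = 20.
Molecular formula: C10H20

C10H20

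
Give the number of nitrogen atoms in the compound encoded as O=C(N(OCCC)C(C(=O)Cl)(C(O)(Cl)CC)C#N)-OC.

2

The symbol for nitrogen appears 2 times in the SMILES.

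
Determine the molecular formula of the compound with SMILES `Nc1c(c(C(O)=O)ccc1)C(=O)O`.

C8H7NO4

Heavy atoms from the SMILES: 8 C, 1 N, 4 O.
Implicit hydrogens by atom environment:
  3 × C (aromatic): 1 H each → 3
  3 × C (aromatic): no H
  2 × C: no H
  2 × O: 1 H each → 2
  2 × O: no H
  1 × N: 2 H
  Total hydrogens = 7.
Molecular formula: C8H7NO4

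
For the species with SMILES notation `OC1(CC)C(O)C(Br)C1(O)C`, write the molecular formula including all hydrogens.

C7H13BrO3

Heavy atoms from the SMILES: 1 Br, 7 C, 3 O.
Implicit hydrogens by atom environment:
  3 × O: 1 H each → 3
  2 × C: 3 H each → 6
  2 × C: 1 H each → 2
  2 × C: no H
  1 × Br: no H
  1 × C: 2 H
  Total hydrogens = 13.
Molecular formula: C7H13BrO3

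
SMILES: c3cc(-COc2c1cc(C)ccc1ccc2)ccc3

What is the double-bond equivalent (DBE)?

11

Molecular formula from the SMILES: C18H16O.
DoU = (2C + 2 + N − H − X)/2 = (2·18 + 2 + 0 − 16 − 0)/2 = 22/2 = 11.
(Structurally: 3 ring(s) + 8 π bond(s) = 11.)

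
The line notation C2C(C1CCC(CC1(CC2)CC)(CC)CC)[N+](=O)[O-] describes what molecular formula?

C16H29NO2

Heavy atoms from the SMILES: 16 C, 1 N, 2 O.
Implicit hydrogens by atom environment:
  9 × C: 2 H each → 18
  3 × C: 3 H each → 9
  2 × C: 1 H each → 2
  2 × C: no H
  1 × N (charge +1): no H
  1 × O: no H
  1 × O (charge -1): no H
  Total hydrogens = 29.
Molecular formula: C16H29NO2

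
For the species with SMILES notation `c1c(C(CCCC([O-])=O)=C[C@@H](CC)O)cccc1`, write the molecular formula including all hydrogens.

Heavy atoms from the SMILES: 15 C, 3 O.
Implicit hydrogens by atom environment:
  5 × C (aromatic): 1 H each → 5
  4 × C: 2 H each → 8
  2 × C: 1 H each → 2
  2 × C: no H
  1 × C: 3 H
  1 × C (aromatic): no H
  1 × O: 1 H
  1 × O: no H
  1 × O (charge -1): no H
  Total hydrogens = 19.
Net charge -1.
Molecular formula: C15H19O3-

C15H19O3-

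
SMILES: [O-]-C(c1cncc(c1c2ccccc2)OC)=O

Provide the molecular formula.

C13H10NO3-

Heavy atoms from the SMILES: 13 C, 1 N, 3 O.
Implicit hydrogens by atom environment:
  7 × C (aromatic): 1 H each → 7
  4 × C (aromatic): no H
  2 × O: no H
  1 × C: 3 H
  1 × C: no H
  1 × N (aromatic): no H
  1 × O (charge -1): no H
  Total hydrogens = 10.
Net charge -1.
Molecular formula: C13H10NO3-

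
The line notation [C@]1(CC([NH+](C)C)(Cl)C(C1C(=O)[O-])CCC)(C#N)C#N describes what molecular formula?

C13H18ClN3O2

Heavy atoms from the SMILES: 13 C, 1 Cl, 3 N, 2 O.
Implicit hydrogens by atom environment:
  5 × C: no H
  3 × C: 3 H each → 9
  3 × C: 2 H each → 6
  2 × C: 1 H each → 2
  2 × N: no H
  1 × Cl: no H
  1 × N (charge +1): 1 H
  1 × O: no H
  1 × O (charge -1): no H
  Total hydrogens = 18.
Molecular formula: C13H18ClN3O2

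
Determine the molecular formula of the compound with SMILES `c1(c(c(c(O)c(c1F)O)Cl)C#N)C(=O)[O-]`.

C8H2ClFNO4-

Heavy atoms from the SMILES: 8 C, 1 Cl, 1 F, 1 N, 4 O.
Implicit hydrogens by atom environment:
  6 × C (aromatic): no H
  2 × C: no H
  2 × O: 1 H each → 2
  1 × Cl: no H
  1 × F: no H
  1 × N: no H
  1 × O: no H
  1 × O (charge -1): no H
  Total hydrogens = 2.
Net charge -1.
Molecular formula: C8H2ClFNO4-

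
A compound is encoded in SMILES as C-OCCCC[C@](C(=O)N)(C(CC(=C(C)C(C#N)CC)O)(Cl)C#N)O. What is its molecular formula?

C17H26ClN3O4

Heavy atoms from the SMILES: 17 C, 1 Cl, 3 N, 4 O.
Implicit hydrogens by atom environment:
  7 × C: no H
  6 × C: 2 H each → 12
  3 × C: 3 H each → 9
  2 × N: no H
  2 × O: 1 H each → 2
  2 × O: no H
  1 × C: 1 H
  1 × Cl: no H
  1 × N: 2 H
  Total hydrogens = 26.
Molecular formula: C17H26ClN3O4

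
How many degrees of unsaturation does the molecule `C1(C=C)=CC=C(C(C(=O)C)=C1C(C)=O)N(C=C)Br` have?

Molecular formula from the SMILES: C14H14BrNO2.
DoU = (2C + 2 + N − H − X)/2 = (2·14 + 2 + 1 − 14 − 1)/2 = 16/2 = 8.
(Structurally: 1 ring(s) + 7 π bond(s) = 8.)

8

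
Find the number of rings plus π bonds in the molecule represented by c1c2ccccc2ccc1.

Molecular formula from the SMILES: C10H8.
DoU = (2C + 2 + N − H − X)/2 = (2·10 + 2 + 0 − 8 − 0)/2 = 14/2 = 7.
(Structurally: 2 ring(s) + 5 π bond(s) = 7.)

7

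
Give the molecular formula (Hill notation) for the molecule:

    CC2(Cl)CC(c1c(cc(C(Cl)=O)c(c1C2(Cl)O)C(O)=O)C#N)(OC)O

Heavy atoms from the SMILES: 15 C, 3 Cl, 1 N, 6 O.
Implicit hydrogens by atom environment:
  6 × C: no H
  5 × C (aromatic): no H
  3 × Cl: no H
  3 × O: 1 H each → 3
  3 × O: no H
  2 × C: 3 H each → 6
  1 × C: 2 H
  1 × C (aromatic): 1 H
  1 × N: no H
  Total hydrogens = 12.
Molecular formula: C15H12Cl3NO6

C15H12Cl3NO6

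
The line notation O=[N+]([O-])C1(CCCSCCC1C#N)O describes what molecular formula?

C8H12N2O3S

Heavy atoms from the SMILES: 8 C, 2 N, 3 O, 1 S.
Implicit hydrogens by atom environment:
  5 × C: 2 H each → 10
  2 × C: no H
  1 × C: 1 H
  1 × N: no H
  1 × N (charge +1): no H
  1 × O: 1 H
  1 × O: no H
  1 × O (charge -1): no H
  1 × S: no H
  Total hydrogens = 12.
Molecular formula: C8H12N2O3S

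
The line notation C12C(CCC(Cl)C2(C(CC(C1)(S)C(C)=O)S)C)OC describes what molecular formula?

C14H23ClO2S2

Heavy atoms from the SMILES: 14 C, 1 Cl, 2 O, 2 S.
Implicit hydrogens by atom environment:
  4 × C: 2 H each → 8
  4 × C: 1 H each → 4
  3 × C: 3 H each → 9
  3 × C: no H
  2 × O: no H
  2 × S: 1 H each → 2
  1 × Cl: no H
  Total hydrogens = 23.
Molecular formula: C14H23ClO2S2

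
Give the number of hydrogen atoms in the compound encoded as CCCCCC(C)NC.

Hydrogens are implicit in SMILES; fill each atom to its normal valence:
  4 × C: 2 H each → 8
  3 × C: 3 H each → 9
  1 × C: 1 H
  1 × N: 1 H
  Total hydrogens = 19.

19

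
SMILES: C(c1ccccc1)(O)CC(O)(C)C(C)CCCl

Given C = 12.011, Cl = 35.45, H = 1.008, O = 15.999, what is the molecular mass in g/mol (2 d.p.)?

256.77

Molecular formula: C14H21ClO2.
M = 14×12.011 + 1×35.45 + 21×1.008 + 2×15.999 = 256.77 g/mol.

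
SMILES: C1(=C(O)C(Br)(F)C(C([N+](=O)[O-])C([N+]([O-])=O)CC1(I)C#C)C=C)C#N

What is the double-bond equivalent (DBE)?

9

Molecular formula from the SMILES: C13H10BrFIN3O5.
DoU = (2C + 2 + N − H − X)/2 = (2·13 + 2 + 3 − 10 − 3)/2 = 18/2 = 9.
(Structurally: 1 ring(s) + 8 π bond(s) = 9.)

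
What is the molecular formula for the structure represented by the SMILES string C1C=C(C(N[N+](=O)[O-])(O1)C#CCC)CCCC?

C12H18N2O3

Heavy atoms from the SMILES: 12 C, 2 N, 3 O.
Implicit hydrogens by atom environment:
  5 × C: 2 H each → 10
  4 × C: no H
  2 × C: 3 H each → 6
  2 × O: no H
  1 × C: 1 H
  1 × N: 1 H
  1 × N (charge +1): no H
  1 × O (charge -1): no H
  Total hydrogens = 18.
Molecular formula: C12H18N2O3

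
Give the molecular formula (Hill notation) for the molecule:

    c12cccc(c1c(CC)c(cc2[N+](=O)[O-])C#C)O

Heavy atoms from the SMILES: 14 C, 1 N, 3 O.
Implicit hydrogens by atom environment:
  6 × C (aromatic): no H
  4 × C (aromatic): 1 H each → 4
  1 × C: 3 H
  1 × C: 2 H
  1 × C: 1 H
  1 × C: no H
  1 × N (charge +1): no H
  1 × O: 1 H
  1 × O: no H
  1 × O (charge -1): no H
  Total hydrogens = 11.
Molecular formula: C14H11NO3

C14H11NO3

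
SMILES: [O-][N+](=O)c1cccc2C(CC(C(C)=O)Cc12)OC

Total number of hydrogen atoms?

Hydrogens are implicit in SMILES; fill each atom to its normal valence:
  3 × C (aromatic): 1 H each → 3
  3 × C (aromatic): no H
  3 × O: no H
  2 × C: 3 H each → 6
  2 × C: 2 H each → 4
  2 × C: 1 H each → 2
  1 × C: no H
  1 × N (charge +1): no H
  1 × O (charge -1): no H
  Total hydrogens = 15.

15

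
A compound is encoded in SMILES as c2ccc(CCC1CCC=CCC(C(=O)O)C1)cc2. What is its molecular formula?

Heavy atoms from the SMILES: 17 C, 2 O.
Implicit hydrogens by atom environment:
  6 × C: 2 H each → 12
  5 × C (aromatic): 1 H each → 5
  4 × C: 1 H each → 4
  1 × C: no H
  1 × C (aromatic): no H
  1 × O: 1 H
  1 × O: no H
  Total hydrogens = 22.
Molecular formula: C17H22O2

C17H22O2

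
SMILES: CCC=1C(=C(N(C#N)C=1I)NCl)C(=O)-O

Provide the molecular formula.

Heavy atoms from the SMILES: 8 C, 1 Cl, 1 I, 3 N, 2 O.
Implicit hydrogens by atom environment:
  4 × C (aromatic): no H
  2 × C: no H
  1 × C: 3 H
  1 × C: 2 H
  1 × Cl: no H
  1 × I: no H
  1 × N: 1 H
  1 × N (aromatic): no H
  1 × N: no H
  1 × O: 1 H
  1 × O: no H
  Total hydrogens = 7.
Molecular formula: C8H7ClIN3O2

C8H7ClIN3O2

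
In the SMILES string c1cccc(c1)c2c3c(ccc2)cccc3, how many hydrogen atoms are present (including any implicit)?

12

Hydrogens are implicit in SMILES; fill each atom to its normal valence:
  12 × C (aromatic): 1 H each → 12
  4 × C (aromatic): no H
  Total hydrogens = 12.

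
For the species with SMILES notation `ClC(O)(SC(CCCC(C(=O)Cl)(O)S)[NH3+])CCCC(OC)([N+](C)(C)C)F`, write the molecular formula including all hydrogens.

Heavy atoms from the SMILES: 15 C, 2 Cl, 1 F, 2 N, 4 O, 2 S.
Implicit hydrogens by atom environment:
  6 × C: 2 H each → 12
  4 × C: 3 H each → 12
  4 × C: no H
  2 × Cl: no H
  2 × O: 1 H each → 2
  2 × O: no H
  1 × C: 1 H
  1 × F: no H
  1 × N (charge +1): 3 H
  1 × N (charge +1): no H
  1 × S: 1 H
  1 × S: no H
  Total hydrogens = 31.
Net charge +2.
Molecular formula: [C15H31Cl2FN2O4S2]2+

[C15H31Cl2FN2O4S2]2+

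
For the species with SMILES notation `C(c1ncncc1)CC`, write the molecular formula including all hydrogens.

Heavy atoms from the SMILES: 7 C, 2 N.
Implicit hydrogens by atom environment:
  3 × C (aromatic): 1 H each → 3
  2 × C: 2 H each → 4
  2 × N (aromatic): no H
  1 × C: 3 H
  1 × C (aromatic): no H
  Total hydrogens = 10.
Molecular formula: C7H10N2

C7H10N2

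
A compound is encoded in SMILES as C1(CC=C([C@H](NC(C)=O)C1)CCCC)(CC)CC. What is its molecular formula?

Heavy atoms from the SMILES: 16 C, 1 N, 1 O.
Implicit hydrogens by atom environment:
  7 × C: 2 H each → 14
  4 × C: 3 H each → 12
  3 × C: no H
  2 × C: 1 H each → 2
  1 × N: 1 H
  1 × O: no H
  Total hydrogens = 29.
Molecular formula: C16H29NO

C16H29NO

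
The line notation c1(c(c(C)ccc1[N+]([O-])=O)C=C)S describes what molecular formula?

C9H9NO2S

Heavy atoms from the SMILES: 9 C, 1 N, 2 O, 1 S.
Implicit hydrogens by atom environment:
  4 × C (aromatic): no H
  2 × C (aromatic): 1 H each → 2
  1 × C: 3 H
  1 × C: 2 H
  1 × C: 1 H
  1 × N (charge +1): no H
  1 × O: no H
  1 × O (charge -1): no H
  1 × S: 1 H
  Total hydrogens = 9.
Molecular formula: C9H9NO2S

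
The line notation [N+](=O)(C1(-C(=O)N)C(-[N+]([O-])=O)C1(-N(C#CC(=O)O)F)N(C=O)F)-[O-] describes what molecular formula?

C8H5F2N5O8

Heavy atoms from the SMILES: 8 C, 2 F, 5 N, 8 O.
Implicit hydrogens by atom environment:
  6 × C: no H
  5 × O: no H
  2 × C: 1 H each → 2
  2 × F: no H
  2 × N: no H
  2 × N (charge +1): no H
  2 × O (charge -1): no H
  1 × N: 2 H
  1 × O: 1 H
  Total hydrogens = 5.
Molecular formula: C8H5F2N5O8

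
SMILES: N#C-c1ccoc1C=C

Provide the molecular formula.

C7H5NO

Heavy atoms from the SMILES: 7 C, 1 N, 1 O.
Implicit hydrogens by atom environment:
  2 × C (aromatic): 1 H each → 2
  2 × C (aromatic): no H
  1 × C: 2 H
  1 × C: 1 H
  1 × C: no H
  1 × N: no H
  1 × O (aromatic): no H
  Total hydrogens = 5.
Molecular formula: C7H5NO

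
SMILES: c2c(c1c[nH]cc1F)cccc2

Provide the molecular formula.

Heavy atoms from the SMILES: 10 C, 1 F, 1 N.
Implicit hydrogens by atom environment:
  7 × C (aromatic): 1 H each → 7
  3 × C (aromatic): no H
  1 × F: no H
  1 × N (aromatic): 1 H
  Total hydrogens = 8.
Molecular formula: C10H8FN

C10H8FN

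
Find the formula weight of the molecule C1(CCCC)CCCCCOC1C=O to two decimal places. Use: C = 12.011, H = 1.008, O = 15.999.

198.31

Molecular formula: C12H22O2.
M = 12×12.011 + 22×1.008 + 2×15.999 = 198.31 g/mol.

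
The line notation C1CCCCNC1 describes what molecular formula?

Heavy atoms from the SMILES: 6 C, 1 N.
Implicit hydrogens by atom environment:
  6 × C: 2 H each → 12
  1 × N: 1 H
  Total hydrogens = 13.
Molecular formula: C6H13N

C6H13N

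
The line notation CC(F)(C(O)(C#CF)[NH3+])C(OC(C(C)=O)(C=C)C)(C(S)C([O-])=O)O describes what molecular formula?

Heavy atoms from the SMILES: 14 C, 2 F, 1 N, 6 O, 1 S.
Implicit hydrogens by atom environment:
  8 × C: no H
  3 × C: 3 H each → 9
  3 × O: no H
  2 × C: 1 H each → 2
  2 × F: no H
  2 × O: 1 H each → 2
  1 × C: 2 H
  1 × N (charge +1): 3 H
  1 × O (charge -1): no H
  1 × S: 1 H
  Total hydrogens = 19.
Molecular formula: C14H19F2NO6S

C14H19F2NO6S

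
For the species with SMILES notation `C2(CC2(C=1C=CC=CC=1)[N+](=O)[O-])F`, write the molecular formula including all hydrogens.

C9H8FNO2

Heavy atoms from the SMILES: 9 C, 1 F, 1 N, 2 O.
Implicit hydrogens by atom environment:
  5 × C (aromatic): 1 H each → 5
  1 × C: 2 H
  1 × C: 1 H
  1 × C: no H
  1 × C (aromatic): no H
  1 × F: no H
  1 × N (charge +1): no H
  1 × O: no H
  1 × O (charge -1): no H
  Total hydrogens = 8.
Molecular formula: C9H8FNO2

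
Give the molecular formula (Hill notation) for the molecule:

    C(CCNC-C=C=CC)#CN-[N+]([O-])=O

Heavy atoms from the SMILES: 9 C, 3 N, 2 O.
Implicit hydrogens by atom environment:
  3 × C: 2 H each → 6
  3 × C: no H
  2 × C: 1 H each → 2
  2 × N: 1 H each → 2
  1 × C: 3 H
  1 × N (charge +1): no H
  1 × O: no H
  1 × O (charge -1): no H
  Total hydrogens = 13.
Molecular formula: C9H13N3O2

C9H13N3O2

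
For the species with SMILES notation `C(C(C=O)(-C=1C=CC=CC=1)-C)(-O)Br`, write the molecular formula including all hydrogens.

Heavy atoms from the SMILES: 1 Br, 10 C, 2 O.
Implicit hydrogens by atom environment:
  5 × C (aromatic): 1 H each → 5
  2 × C: 1 H each → 2
  1 × Br: no H
  1 × C: 3 H
  1 × C: no H
  1 × C (aromatic): no H
  1 × O: 1 H
  1 × O: no H
  Total hydrogens = 11.
Molecular formula: C10H11BrO2

C10H11BrO2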